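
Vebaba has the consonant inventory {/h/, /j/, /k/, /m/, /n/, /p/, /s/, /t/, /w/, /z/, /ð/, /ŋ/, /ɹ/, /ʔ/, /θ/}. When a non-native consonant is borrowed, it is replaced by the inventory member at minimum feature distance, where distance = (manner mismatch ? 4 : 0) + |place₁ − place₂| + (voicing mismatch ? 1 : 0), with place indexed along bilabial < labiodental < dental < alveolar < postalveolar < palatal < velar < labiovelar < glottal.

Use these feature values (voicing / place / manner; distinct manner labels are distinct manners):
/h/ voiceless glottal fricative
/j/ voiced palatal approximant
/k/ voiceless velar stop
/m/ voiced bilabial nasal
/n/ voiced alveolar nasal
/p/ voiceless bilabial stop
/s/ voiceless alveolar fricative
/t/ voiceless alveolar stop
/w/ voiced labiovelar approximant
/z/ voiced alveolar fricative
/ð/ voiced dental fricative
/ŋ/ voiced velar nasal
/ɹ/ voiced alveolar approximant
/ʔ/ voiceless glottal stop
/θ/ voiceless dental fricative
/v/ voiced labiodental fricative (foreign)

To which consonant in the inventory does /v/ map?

/ð/ is closest: same manner (fricative), place distance 1 (labiodental→dental), same voicing; total 1. Next closest is /z/ at distance 2.

ð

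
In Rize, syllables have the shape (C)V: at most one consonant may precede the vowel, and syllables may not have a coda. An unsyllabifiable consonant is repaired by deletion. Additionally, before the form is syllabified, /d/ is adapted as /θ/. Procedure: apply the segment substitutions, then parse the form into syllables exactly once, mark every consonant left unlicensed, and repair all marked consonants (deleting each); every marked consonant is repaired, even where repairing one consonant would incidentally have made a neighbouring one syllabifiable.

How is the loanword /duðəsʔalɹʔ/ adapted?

θuðəʔa

Substitution: /d/ → /θ/, giving /θuðəsʔalɹʔ/.
Syllabifying with onset maximization leaves /s/, /l/, /ɹ/, /ʔ/ stranded (no codas are permitted; onsets are limited to one consonant).
Deletion applies to /s/, /l/, /ɹ/, /ʔ/.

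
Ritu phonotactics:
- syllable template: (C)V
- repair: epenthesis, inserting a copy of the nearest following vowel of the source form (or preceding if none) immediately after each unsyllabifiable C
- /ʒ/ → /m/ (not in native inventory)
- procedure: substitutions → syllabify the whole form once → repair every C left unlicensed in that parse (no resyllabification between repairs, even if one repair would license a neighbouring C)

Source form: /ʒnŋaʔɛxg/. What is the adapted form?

Substitution: /ʒ/ → /m/, giving /mnŋaʔɛxg/.
The consonants /m/, /n/, /x/, /g/ cannot be parsed into a legal (C)V syllable (no codas are permitted; onsets are limited to one consonant).
Epenthesis after each stranded consonant: /m/ → /ma/, /n/ → /na/, /x/ → /xɛ/, /g/ → /gɛ/.

manaŋaʔɛxɛgɛ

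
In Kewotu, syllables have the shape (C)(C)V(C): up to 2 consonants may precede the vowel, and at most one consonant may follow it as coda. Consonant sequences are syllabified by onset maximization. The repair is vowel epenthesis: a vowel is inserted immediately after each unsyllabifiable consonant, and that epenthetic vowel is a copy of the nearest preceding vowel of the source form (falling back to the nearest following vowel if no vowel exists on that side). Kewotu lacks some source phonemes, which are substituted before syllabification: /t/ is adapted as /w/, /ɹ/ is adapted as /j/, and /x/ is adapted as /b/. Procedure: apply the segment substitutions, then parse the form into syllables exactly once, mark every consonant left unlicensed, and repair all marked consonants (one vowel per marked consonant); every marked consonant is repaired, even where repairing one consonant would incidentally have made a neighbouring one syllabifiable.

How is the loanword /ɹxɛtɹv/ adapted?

jbɛwjɛvɛ

Substitution: /ɹ/ → /j/, /x/ → /b/, /t/ → /w/, giving /jbɛwjv/.
The consonants /j/, /v/ cannot be parsed into a legal (C)(C)V(C) syllable (at most one coda consonant is licensed; onsets may contain at most 2 consonants).
Inserting the epenthetic vowel yields /j/ → /jɛ/, /v/ → /vɛ/.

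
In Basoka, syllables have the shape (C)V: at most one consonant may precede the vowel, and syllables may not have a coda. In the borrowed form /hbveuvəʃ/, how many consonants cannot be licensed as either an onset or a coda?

Under (C)V, the unsyllabifiable consonants are /h/, /b/, /ʃ/ (no codas are permitted; onsets are limited to one consonant).

3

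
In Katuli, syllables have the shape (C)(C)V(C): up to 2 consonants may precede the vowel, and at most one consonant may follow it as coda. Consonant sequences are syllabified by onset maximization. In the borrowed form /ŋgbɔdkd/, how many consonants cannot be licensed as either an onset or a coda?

Syllabifying with onset maximization leaves /ŋ/, /k/, /d/ stranded (at most one coda consonant is licensed; onsets may contain at most 2 consonants).

3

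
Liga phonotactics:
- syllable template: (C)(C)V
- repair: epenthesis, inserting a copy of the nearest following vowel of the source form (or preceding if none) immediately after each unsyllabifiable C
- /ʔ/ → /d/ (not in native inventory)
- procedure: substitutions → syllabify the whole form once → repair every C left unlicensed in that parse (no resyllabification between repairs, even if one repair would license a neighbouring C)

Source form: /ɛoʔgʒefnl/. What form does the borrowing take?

ɛodegʒefenele

Substitution: /ʔ/ → /d/, giving /ɛodgʒefnl/.
The consonants /d/, /f/, /n/, /l/ cannot be parsed into a legal (C)(C)V syllable (no codas are permitted; onsets may contain at most 2 consonants).
Inserting the epenthetic vowel yields /d/ → /de/, /f/ → /fe/, /n/ → /ne/, /l/ → /le/.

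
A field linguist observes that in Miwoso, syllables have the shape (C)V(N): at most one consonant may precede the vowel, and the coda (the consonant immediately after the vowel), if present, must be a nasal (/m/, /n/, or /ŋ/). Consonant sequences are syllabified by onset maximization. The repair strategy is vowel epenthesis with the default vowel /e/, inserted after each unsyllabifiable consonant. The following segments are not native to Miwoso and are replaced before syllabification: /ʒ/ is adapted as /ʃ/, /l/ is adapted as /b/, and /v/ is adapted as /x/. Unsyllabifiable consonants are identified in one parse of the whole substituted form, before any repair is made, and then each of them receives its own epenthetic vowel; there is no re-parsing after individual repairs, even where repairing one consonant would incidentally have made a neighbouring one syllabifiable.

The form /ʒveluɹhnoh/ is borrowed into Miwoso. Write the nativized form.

Substitution: /ʒ/ → /ʃ/, /v/ → /x/, /l/ → /b/, giving /ʃxebuɹhnoh/.
Under (C)V(N), the unsyllabifiable consonants are /ʃ/, /ɹ/, /h/, /h/ (only a nasal (/m/, /n/, or /ŋ/) is licensed in coda position; onsets are limited to one consonant).
Epenthesis after each stranded consonant: /ʃ/ → /ʃe/, /ɹ/ → /ɹe/, /h/ → /he/, /h/ → /he/.

ʃexebuɹehenohe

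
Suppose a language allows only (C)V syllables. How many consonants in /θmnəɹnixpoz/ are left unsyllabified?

5

The consonants /θ/, /m/, /ɹ/, /x/, /z/ cannot be parsed into a legal (C)V syllable (no codas are permitted; onsets are limited to one consonant).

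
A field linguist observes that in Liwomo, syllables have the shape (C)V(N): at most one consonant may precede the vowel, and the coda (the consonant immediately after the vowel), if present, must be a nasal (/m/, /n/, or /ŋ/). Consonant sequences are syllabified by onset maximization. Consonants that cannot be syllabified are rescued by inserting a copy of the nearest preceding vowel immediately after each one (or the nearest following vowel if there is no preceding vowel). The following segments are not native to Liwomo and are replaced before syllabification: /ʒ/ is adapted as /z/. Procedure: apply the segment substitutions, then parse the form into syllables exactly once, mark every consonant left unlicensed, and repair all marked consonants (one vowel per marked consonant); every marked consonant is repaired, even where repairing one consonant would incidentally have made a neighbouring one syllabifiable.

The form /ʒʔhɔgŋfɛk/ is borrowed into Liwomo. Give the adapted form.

zɔʔɔhɔgɔŋɔfɛkɛ

Substitution: /ʒ/ → /z/, giving /zʔhɔgŋfɛk/.
Syllabifying with onset maximization leaves /z/, /ʔ/, /g/, /ŋ/, /k/ stranded (only a nasal (/m/, /n/, or /ŋ/) is licensed in coda position; onsets are limited to one consonant).
Inserting the epenthetic vowel yields /z/ → /zɔ/, /ʔ/ → /ʔɔ/, /g/ → /gɔ/, /ŋ/ → /ŋɔ/, /k/ → /kɛ/.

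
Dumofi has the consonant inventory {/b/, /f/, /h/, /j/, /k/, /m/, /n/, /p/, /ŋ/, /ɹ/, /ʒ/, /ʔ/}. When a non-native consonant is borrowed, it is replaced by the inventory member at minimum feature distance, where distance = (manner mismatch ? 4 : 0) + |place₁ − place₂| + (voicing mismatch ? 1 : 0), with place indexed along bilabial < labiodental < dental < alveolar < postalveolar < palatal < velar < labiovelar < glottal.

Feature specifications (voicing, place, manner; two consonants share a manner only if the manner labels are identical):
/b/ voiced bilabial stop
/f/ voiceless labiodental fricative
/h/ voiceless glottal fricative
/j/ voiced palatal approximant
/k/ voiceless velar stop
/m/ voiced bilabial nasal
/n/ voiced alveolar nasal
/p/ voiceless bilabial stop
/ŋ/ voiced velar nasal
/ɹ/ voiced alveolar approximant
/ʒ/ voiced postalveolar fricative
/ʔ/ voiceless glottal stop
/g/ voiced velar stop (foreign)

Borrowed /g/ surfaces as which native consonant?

/k/ is closest: same manner (stop), place distance 0 (velar→velar), voicing differs (+1); total 1. Next closest is /ʔ/ at distance 3.

k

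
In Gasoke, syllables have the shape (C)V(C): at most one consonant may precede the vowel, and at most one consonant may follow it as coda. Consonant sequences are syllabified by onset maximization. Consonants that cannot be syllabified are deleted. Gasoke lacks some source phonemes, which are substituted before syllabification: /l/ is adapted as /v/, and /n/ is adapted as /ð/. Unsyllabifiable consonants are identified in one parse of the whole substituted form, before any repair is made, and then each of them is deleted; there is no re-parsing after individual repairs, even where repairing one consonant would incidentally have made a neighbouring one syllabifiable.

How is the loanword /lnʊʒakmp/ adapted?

ðʊʒak

Substitution: /l/ → /v/, /n/ → /ð/, giving /vðʊʒakmp/.
The consonants /v/, /m/, /p/ cannot be parsed into a legal (C)V(C) syllable (at most one coda consonant is licensed; onsets are limited to one consonant).
Deleting the stranded consonants removes /v/, /m/, /p/.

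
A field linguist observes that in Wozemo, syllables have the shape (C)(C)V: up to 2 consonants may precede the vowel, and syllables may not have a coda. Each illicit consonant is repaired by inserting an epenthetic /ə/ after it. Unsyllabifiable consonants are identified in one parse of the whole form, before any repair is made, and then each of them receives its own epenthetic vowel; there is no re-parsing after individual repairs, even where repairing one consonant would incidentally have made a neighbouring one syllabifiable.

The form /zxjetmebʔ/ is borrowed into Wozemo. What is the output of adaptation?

Syllabifying with onset maximization leaves /z/, /b/, /ʔ/ stranded (no codas are permitted; onsets may contain at most 2 consonants).
Epenthesis after each stranded consonant: /z/ → /zə/, /b/ → /bə/, /ʔ/ → /ʔə/.

zəxjetmebəʔə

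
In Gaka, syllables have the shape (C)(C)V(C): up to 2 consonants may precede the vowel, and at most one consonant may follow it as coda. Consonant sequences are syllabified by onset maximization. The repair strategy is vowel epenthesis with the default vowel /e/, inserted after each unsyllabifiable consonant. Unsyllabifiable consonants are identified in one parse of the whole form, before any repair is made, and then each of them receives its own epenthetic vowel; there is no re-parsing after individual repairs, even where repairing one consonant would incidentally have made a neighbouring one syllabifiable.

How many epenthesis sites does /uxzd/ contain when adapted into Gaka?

The unsyllabifiable consonants are /z/, /d/; each receives one epenthetic vowel.

2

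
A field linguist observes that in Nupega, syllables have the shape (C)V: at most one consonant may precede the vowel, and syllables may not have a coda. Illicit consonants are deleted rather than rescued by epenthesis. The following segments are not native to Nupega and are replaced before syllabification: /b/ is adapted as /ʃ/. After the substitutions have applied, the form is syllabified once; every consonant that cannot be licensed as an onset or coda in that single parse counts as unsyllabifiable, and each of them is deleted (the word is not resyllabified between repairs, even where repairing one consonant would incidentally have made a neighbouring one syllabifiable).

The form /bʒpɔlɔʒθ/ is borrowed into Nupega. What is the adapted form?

pɔlɔ

Substitution: /b/ → /ʃ/, giving /ʃʒpɔlɔʒθ/.
The consonants /ʃ/, /ʒ/, /ʒ/, /θ/ cannot be parsed into a legal (C)V syllable (no codas are permitted; onsets are limited to one consonant).
Deletion applies to /ʃ/, /ʒ/, /ʒ/, /θ/.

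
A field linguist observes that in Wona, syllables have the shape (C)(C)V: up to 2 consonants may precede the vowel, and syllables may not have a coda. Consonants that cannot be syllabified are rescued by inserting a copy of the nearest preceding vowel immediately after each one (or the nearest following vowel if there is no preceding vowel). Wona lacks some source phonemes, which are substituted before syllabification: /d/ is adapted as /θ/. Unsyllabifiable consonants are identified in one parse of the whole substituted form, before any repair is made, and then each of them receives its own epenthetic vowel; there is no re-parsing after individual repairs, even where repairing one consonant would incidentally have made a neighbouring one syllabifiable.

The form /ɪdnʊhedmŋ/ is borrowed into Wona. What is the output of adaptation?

Substitution: /d/ → /θ/, giving /ɪθnʊheθmŋ/.
The consonants /θ/, /m/, /ŋ/ cannot be parsed into a legal (C)(C)V syllable (no codas are permitted; onsets may contain at most 2 consonants).
Inserting the epenthetic vowel yields /θ/ → /θe/, /m/ → /me/, /ŋ/ → /ŋe/.

ɪθnʊheθemeŋe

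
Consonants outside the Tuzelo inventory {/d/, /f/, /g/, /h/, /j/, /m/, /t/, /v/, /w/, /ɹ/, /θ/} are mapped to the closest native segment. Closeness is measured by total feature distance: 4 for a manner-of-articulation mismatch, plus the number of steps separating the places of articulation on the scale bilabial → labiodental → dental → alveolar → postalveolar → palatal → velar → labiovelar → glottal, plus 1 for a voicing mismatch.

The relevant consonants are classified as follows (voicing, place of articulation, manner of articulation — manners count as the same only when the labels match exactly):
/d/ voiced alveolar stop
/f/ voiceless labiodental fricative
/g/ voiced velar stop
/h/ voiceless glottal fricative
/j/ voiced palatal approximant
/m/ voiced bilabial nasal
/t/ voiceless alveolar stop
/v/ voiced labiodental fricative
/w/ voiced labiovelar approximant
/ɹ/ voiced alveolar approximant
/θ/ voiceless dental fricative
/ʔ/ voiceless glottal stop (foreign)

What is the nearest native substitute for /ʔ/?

g

/g/ is closest: same manner (stop), place distance 2 (glottal→velar), voicing differs (+1); total 3. Next closest is /h/ at distance 4.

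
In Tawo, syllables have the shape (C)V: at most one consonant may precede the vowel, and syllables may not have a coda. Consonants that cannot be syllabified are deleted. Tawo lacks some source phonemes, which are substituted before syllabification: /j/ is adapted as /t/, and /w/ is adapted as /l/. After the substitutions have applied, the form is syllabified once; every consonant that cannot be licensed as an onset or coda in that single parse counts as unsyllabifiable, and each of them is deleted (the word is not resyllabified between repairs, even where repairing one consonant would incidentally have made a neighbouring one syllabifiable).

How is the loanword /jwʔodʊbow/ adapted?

Substitution: /j/ → /t/, /w/ → /l/, giving /tlʔodʊbol/.
Syllabifying with onset maximization leaves /t/, /l/, /l/ stranded (no codas are permitted; onsets are limited to one consonant).
Each unlicensed consonant is deleted: /t/, /l/, /l/.

ʔodʊbo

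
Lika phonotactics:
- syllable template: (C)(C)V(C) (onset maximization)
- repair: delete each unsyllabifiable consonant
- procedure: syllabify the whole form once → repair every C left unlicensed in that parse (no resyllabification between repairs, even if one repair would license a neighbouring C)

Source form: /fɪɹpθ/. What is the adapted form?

Under (C)(C)V(C), the unsyllabifiable consonants are /p/, /θ/ (at most one coda consonant is licensed; onsets may contain at most 2 consonants).
Deleting the stranded consonants removes /p/, /θ/.

fɪɹ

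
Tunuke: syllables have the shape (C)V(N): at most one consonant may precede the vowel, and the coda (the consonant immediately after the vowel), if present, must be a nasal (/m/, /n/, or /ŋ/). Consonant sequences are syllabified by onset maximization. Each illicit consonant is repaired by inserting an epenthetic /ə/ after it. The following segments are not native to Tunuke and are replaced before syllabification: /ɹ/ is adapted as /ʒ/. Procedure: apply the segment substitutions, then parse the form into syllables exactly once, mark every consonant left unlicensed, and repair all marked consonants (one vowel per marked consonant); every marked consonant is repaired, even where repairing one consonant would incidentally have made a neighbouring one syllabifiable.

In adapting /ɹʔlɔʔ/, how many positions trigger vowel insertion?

3

After substitution the input is /ʒʔlɔʔ/.
The unsyllabifiable consonants are /ʒ/, /ʔ/, /ʔ/; each receives one epenthetic vowel.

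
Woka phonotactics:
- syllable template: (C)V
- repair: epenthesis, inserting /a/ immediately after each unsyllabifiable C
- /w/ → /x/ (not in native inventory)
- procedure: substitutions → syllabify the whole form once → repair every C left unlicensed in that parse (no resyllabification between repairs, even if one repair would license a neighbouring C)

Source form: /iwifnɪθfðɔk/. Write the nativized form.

ixifanɪθafaðɔka

Substitution: /w/ → /x/, giving /ixifnɪθfðɔk/.
The consonants /f/, /θ/, /f/, /k/ cannot be parsed into a legal (C)V syllable (no codas are permitted; onsets are limited to one consonant).
Epenthesis after each stranded consonant: /f/ → /fa/, /θ/ → /θa/, /f/ → /fa/, /k/ → /ka/.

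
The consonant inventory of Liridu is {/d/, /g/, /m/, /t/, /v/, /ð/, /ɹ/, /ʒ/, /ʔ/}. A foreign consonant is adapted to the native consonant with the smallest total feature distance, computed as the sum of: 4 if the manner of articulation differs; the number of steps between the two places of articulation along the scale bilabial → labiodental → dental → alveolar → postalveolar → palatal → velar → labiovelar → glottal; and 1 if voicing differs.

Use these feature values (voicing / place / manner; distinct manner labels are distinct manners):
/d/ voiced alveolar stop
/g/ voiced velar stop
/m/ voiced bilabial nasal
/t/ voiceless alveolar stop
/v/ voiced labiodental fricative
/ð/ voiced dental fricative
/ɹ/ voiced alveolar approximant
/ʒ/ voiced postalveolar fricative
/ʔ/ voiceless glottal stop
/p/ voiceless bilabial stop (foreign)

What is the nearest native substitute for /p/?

t

/t/ is closest: same manner (stop), place distance 3 (bilabial→alveolar), same voicing; total 3. Next closest is /d/ at distance 4.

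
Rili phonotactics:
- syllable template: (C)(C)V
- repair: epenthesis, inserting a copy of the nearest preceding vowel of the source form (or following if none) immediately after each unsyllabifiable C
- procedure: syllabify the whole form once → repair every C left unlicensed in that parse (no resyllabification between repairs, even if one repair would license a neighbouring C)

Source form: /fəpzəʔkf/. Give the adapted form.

Under (C)(C)V, the unsyllabifiable consonants are /ʔ/, /k/, /f/ (no codas are permitted; onsets may contain at most 2 consonants).
Inserting the epenthetic vowel yields /ʔ/ → /ʔə/, /k/ → /kə/, /f/ → /fə/.

fəpzəʔəkəfə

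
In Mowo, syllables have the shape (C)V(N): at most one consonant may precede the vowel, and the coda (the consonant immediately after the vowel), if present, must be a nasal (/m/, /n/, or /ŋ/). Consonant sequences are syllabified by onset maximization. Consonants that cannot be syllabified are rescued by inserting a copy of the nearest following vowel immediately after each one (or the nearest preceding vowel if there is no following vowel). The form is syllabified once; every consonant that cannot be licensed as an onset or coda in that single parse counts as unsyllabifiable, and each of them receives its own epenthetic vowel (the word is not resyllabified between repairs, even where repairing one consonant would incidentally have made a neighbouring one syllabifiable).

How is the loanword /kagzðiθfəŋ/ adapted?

kagiziðiθəfəŋ

The consonants /g/, /z/, /θ/ cannot be parsed into a legal (C)V(N) syllable (only a nasal (/m/, /n/, or /ŋ/) is licensed in coda position; onsets are limited to one consonant).
Each unlicensed consonant becomes the onset of a new syllable: /g/ → /gi/, /z/ → /zi/, /θ/ → /θə/.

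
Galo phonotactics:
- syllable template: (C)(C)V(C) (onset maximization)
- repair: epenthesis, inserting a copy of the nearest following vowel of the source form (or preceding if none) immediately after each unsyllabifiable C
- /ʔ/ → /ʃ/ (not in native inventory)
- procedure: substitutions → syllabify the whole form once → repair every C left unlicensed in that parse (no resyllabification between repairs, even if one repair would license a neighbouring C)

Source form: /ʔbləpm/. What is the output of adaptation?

Substitution: /ʔ/ → /ʃ/, giving /ʃbləpm/.
Under (C)(C)V(C), the unsyllabifiable consonants are /ʃ/, /m/ (at most one coda consonant is licensed; onsets may contain at most 2 consonants).
Epenthesis after each stranded consonant: /ʃ/ → /ʃə/, /m/ → /mə/.

ʃəbləpmə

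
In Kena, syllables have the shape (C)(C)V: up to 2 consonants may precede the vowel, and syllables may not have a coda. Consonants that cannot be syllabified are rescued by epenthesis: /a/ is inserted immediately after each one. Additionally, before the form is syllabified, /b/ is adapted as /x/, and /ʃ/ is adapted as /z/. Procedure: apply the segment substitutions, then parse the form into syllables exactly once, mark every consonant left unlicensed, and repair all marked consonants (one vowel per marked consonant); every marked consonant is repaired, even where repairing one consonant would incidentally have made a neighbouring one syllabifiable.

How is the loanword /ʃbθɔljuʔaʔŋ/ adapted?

Substitution: /ʃ/ → /z/, /b/ → /x/, giving /zxθɔljuʔaʔŋ/.
Syllabifying with onset maximization leaves /z/, /ʔ/, /ŋ/ stranded (no codas are permitted; onsets may contain at most 2 consonants).
Each unlicensed consonant becomes the onset of a new syllable: /z/ → /za/, /ʔ/ → /ʔa/, /ŋ/ → /ŋa/.

zaxθɔljuʔaʔaŋa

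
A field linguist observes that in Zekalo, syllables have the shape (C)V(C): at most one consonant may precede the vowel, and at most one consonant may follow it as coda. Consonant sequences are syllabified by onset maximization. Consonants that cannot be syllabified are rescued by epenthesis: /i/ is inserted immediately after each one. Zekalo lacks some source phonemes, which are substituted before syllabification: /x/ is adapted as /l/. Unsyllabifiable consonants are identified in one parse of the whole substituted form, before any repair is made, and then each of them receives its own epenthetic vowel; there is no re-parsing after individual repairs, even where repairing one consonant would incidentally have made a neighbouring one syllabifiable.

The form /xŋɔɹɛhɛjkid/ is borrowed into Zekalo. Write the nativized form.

Substitution: /x/ → /l/, giving /lŋɔɹɛhɛjkid/.
The consonants /l/ cannot be parsed into a legal (C)V(C) syllable (at most one coda consonant is licensed; onsets are limited to one consonant).
Each unlicensed consonant becomes the onset of a new syllable: /l/ → /li/.

liŋɔɹɛhɛjkid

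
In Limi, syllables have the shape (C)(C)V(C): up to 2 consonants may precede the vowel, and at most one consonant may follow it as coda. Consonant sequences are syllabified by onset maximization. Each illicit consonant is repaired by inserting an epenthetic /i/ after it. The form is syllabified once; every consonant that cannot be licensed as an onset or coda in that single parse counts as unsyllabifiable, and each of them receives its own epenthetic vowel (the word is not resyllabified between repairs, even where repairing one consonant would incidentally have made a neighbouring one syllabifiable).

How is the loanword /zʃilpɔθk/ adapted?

The consonants /k/ cannot be parsed into a legal (C)(C)V(C) syllable (at most one coda consonant is licensed; onsets may contain at most 2 consonants).
Inserting the epenthetic vowel yields /k/ → /ki/.

zʃilpɔθki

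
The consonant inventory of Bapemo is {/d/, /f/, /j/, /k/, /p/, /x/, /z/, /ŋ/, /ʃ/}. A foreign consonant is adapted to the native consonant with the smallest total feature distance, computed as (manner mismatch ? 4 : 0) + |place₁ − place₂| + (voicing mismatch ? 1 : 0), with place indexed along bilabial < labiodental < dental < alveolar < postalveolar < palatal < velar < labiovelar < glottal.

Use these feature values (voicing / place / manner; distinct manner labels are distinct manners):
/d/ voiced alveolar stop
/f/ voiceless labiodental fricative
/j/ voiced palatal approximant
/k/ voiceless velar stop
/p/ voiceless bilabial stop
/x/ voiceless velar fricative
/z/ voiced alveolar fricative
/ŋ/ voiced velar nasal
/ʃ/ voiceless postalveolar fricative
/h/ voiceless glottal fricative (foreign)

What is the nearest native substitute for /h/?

x

/x/ is closest: same manner (fricative), place distance 2 (glottal→velar), same voicing; total 2. Next closest is /ʃ/ at distance 4.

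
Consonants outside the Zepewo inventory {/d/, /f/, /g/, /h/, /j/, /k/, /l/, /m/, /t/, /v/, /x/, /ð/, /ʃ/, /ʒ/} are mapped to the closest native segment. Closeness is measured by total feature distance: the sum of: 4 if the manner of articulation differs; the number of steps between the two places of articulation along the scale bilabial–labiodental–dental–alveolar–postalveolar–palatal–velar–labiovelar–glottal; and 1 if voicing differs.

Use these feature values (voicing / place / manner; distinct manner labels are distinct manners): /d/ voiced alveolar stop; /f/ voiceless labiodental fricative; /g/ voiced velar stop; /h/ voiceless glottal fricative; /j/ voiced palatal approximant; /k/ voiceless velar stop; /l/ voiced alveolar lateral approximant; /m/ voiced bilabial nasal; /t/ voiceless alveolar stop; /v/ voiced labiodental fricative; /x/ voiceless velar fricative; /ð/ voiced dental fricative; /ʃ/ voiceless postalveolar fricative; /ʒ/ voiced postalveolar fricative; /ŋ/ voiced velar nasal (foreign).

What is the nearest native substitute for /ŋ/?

g

/g/ is closest: manner differs (nasal→stop, +4), place distance 0 (velar→velar), same voicing; total 4. Next closest is /j/ at distance 5.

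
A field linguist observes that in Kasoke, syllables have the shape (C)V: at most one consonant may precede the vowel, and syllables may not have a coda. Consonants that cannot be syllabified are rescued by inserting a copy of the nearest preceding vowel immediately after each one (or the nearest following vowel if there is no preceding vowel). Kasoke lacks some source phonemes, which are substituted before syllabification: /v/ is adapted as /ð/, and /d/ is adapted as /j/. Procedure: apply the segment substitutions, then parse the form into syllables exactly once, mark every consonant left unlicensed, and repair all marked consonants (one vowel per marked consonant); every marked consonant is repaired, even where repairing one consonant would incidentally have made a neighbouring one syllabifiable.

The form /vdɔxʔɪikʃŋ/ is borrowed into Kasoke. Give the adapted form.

Substitution: /v/ → /ð/, /d/ → /j/, giving /ðjɔxʔɪikʃŋ/.
Under (C)V, the unsyllabifiable consonants are /ð/, /x/, /k/, /ʃ/, /ŋ/ (no codas are permitted; onsets are limited to one consonant).
Inserting the epenthetic vowel yields /ð/ → /ðɔ/, /x/ → /xɔ/, /k/ → /ki/, /ʃ/ → /ʃi/, /ŋ/ → /ŋi/.

ðɔjɔxɔʔɪikiʃiŋi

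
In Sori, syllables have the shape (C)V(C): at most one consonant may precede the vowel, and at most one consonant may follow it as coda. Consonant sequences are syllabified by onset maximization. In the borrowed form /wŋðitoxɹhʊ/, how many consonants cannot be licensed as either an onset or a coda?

Syllabifying with onset maximization leaves /w/, /ŋ/, /ɹ/ stranded (at most one coda consonant is licensed; onsets are limited to one consonant).

3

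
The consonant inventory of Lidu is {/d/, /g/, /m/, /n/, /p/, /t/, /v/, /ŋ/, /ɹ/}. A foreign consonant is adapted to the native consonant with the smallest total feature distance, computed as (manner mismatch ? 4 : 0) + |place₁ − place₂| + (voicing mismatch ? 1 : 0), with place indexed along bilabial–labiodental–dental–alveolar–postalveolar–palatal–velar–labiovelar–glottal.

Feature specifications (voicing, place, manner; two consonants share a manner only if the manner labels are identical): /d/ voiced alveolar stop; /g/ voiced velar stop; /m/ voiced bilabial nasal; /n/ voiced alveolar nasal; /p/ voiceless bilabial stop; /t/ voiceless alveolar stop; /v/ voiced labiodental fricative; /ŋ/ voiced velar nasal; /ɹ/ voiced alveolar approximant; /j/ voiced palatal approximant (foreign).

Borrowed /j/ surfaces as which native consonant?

/ɹ/ is closest: same manner (approximant), place distance 2 (palatal→alveolar), same voicing; total 2. Next closest is /g/ at distance 5.

ɹ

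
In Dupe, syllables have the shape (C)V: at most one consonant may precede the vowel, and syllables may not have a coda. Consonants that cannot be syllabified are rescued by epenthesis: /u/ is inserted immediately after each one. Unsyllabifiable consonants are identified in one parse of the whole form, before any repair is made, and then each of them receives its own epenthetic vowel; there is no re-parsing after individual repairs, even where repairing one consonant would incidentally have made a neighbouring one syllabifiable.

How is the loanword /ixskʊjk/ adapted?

ixusukʊjuku

The consonants /x/, /s/, /j/, /k/ cannot be parsed into a legal (C)V syllable (no codas are permitted; onsets are limited to one consonant).
Inserting the epenthetic vowel yields /x/ → /xu/, /s/ → /su/, /j/ → /ju/, /k/ → /ku/.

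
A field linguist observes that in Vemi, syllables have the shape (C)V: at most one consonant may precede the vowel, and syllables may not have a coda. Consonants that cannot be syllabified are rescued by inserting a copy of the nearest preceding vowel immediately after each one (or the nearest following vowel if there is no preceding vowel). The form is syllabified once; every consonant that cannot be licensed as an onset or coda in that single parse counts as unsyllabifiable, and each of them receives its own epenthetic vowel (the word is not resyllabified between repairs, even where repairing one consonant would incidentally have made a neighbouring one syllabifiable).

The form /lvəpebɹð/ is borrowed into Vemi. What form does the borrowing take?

Syllabifying with onset maximization leaves /l/, /b/, /ɹ/, /ð/ stranded (no codas are permitted; onsets are limited to one consonant).
Epenthesis after each stranded consonant: /l/ → /lə/, /b/ → /be/, /ɹ/ → /ɹe/, /ð/ → /ðe/.

ləvəpebeɹeðe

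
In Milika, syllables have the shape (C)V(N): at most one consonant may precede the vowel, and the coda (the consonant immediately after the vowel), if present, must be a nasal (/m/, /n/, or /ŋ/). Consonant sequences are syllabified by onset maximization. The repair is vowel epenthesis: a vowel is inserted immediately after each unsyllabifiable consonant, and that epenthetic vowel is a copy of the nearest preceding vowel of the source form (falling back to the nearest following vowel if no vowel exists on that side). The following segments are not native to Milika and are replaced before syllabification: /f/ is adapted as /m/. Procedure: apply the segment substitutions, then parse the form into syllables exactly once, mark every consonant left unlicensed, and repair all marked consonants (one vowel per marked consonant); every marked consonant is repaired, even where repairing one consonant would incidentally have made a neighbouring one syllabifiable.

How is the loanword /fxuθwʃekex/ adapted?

muxuθuwuʃekexe

Substitution: /f/ → /m/, giving /mxuθwʃekex/.
Syllabifying with onset maximization leaves /m/, /θ/, /w/, /x/ stranded (only a nasal (/m/, /n/, or /ŋ/) is licensed in coda position; onsets are limited to one consonant).
Epenthesis after each stranded consonant: /m/ → /mu/, /θ/ → /θu/, /w/ → /wu/, /x/ → /xe/.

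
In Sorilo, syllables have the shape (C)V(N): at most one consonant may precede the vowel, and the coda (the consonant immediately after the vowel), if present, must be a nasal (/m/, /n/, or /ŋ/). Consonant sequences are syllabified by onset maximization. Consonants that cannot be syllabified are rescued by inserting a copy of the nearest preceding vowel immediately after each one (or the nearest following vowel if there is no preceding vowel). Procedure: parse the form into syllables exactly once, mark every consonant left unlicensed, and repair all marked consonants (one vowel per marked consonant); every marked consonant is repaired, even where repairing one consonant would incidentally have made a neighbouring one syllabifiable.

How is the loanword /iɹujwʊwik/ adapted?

iɹujuwʊwiki

Syllabifying with onset maximization leaves /j/, /k/ stranded (only a nasal (/m/, /n/, or /ŋ/) is licensed in coda position; onsets are limited to one consonant).
Each unlicensed consonant becomes the onset of a new syllable: /j/ → /ju/, /k/ → /ki/.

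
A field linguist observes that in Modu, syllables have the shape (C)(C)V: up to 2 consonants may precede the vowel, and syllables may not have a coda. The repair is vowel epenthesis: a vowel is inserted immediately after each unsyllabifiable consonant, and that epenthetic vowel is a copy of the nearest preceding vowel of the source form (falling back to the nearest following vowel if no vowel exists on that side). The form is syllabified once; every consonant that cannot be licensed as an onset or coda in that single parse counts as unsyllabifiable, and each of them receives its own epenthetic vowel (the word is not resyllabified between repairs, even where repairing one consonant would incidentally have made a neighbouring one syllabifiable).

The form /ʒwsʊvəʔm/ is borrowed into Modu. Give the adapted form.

The consonants /ʒ/, /ʔ/, /m/ cannot be parsed into a legal (C)(C)V syllable (no codas are permitted; onsets may contain at most 2 consonants).
Inserting the epenthetic vowel yields /ʒ/ → /ʒʊ/, /ʔ/ → /ʔə/, /m/ → /mə/.

ʒʊwsʊvəʔəmə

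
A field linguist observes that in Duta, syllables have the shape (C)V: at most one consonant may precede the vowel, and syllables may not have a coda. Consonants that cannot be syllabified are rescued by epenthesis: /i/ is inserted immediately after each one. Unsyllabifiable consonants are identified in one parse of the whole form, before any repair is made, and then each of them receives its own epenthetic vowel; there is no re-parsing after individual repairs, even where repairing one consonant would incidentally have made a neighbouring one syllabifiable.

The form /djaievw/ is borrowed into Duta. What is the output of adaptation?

Syllabifying with onset maximization leaves /d/, /v/, /w/ stranded (no codas are permitted; onsets are limited to one consonant).
Inserting the epenthetic vowel yields /d/ → /di/, /v/ → /vi/, /w/ → /wi/.

dijaieviwi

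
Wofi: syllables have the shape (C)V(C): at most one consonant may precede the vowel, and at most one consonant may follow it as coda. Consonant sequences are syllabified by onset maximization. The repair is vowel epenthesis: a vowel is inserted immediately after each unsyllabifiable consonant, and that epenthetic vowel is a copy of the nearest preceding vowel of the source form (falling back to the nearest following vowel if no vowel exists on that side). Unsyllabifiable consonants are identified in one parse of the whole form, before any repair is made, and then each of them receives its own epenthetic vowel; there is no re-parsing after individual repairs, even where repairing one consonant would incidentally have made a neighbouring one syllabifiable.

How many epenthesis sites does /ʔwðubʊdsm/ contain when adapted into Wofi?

The unsyllabifiable consonants are /ʔ/, /w/, /s/, /m/; each receives one epenthetic vowel.

4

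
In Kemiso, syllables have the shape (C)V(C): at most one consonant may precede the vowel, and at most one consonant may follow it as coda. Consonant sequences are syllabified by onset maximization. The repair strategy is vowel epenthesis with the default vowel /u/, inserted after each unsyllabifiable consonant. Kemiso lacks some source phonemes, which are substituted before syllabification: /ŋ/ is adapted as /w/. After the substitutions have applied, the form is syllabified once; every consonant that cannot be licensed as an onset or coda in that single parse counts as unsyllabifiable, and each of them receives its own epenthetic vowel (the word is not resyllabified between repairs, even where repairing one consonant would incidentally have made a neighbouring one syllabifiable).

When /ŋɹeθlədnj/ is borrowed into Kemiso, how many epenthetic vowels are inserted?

After substitution the input is /wɹeθlədnj/.
The unsyllabifiable consonants are /w/, /n/, /j/; each receives one epenthetic vowel.

3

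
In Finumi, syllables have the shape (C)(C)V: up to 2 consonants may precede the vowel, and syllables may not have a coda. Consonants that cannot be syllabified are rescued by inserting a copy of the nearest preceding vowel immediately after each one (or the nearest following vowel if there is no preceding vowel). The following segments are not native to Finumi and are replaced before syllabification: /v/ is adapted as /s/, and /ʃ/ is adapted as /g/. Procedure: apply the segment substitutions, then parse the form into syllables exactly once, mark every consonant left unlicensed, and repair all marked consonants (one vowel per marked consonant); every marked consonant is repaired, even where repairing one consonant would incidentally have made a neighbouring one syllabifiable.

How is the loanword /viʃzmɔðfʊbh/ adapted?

sigizmɔðfʊbʊhʊ

Substitution: /v/ → /s/, /ʃ/ → /g/, giving /sigzmɔðfʊbh/.
Under (C)(C)V, the unsyllabifiable consonants are /g/, /b/, /h/ (no codas are permitted; onsets may contain at most 2 consonants).
Inserting the epenthetic vowel yields /g/ → /gi/, /b/ → /bʊ/, /h/ → /hʊ/.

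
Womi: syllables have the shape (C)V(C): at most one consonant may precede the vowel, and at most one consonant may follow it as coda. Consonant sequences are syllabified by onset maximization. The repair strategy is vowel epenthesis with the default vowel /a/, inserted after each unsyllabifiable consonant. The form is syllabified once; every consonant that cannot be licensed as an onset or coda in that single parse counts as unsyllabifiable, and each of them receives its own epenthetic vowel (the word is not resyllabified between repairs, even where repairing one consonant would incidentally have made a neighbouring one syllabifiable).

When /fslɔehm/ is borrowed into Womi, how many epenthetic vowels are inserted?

3

The unsyllabifiable consonants are /f/, /s/, /m/; each receives one epenthetic vowel.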